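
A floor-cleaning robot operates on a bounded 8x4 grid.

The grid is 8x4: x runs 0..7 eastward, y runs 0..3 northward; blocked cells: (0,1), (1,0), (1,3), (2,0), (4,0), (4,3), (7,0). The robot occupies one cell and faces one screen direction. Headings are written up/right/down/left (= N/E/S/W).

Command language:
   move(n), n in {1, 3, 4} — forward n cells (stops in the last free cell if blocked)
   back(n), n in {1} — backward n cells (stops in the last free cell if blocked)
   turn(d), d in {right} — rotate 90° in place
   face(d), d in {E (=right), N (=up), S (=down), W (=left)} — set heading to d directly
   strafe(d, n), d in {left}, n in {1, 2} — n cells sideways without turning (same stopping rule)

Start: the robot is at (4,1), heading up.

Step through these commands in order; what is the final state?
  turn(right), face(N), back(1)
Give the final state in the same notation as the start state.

start: at (4,1), heading up
1. turn(right) → at (4,1), heading right
2. face(N) → at (4,1), heading up
3. back(1) → at (4,1), heading up

at (4,1), heading up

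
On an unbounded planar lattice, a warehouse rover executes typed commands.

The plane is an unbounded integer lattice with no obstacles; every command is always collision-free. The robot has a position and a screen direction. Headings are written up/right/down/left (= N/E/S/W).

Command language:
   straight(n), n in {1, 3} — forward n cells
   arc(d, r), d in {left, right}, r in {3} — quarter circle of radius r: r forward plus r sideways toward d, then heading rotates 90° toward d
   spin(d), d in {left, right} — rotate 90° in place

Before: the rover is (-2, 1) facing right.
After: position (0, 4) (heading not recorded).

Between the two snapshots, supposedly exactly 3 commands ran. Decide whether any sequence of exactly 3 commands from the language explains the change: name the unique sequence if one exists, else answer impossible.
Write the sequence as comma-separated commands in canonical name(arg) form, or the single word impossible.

key: order matters: swapping arc(left, 3) and straight(1) lands elsewhere
initial: (-2, 1) facing right
[1] after arc(left, 3): (1, 4) facing up
[2] after spin(left): (1, 4) facing left
[3] after straight(1): (0, 4) facing left
no rival 3-sequence matches.

arc(left, 3), spin(left), straight(1)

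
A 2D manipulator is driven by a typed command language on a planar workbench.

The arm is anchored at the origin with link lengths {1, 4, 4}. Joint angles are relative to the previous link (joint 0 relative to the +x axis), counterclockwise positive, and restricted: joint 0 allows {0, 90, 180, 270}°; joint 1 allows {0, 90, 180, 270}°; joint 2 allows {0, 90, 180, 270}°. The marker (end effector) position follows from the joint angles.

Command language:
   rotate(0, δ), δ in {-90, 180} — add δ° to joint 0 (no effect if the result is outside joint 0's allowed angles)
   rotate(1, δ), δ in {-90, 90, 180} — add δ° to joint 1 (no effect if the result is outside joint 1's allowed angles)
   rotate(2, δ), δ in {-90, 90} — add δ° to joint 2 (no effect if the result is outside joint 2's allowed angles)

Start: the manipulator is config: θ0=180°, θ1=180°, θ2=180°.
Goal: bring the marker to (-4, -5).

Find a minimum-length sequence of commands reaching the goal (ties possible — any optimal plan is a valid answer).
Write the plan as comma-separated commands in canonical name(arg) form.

start: config: θ0=180°, θ1=180°, θ2=180°
1. rotate(2, -90) → config: θ0=180°, θ1=180°, θ2=90°
2. rotate(1, 90) → config: θ0=180°, θ1=270°, θ2=90°
3. rotate(0, 180) → config: θ0=0°, θ1=270°, θ2=90°
4. rotate(0, -90) → config: θ0=270°, θ1=270°, θ2=90°
shorter routes all fall short; 4 is best.

rotate(2, -90), rotate(1, 90), rotate(0, 180), rotate(0, -90)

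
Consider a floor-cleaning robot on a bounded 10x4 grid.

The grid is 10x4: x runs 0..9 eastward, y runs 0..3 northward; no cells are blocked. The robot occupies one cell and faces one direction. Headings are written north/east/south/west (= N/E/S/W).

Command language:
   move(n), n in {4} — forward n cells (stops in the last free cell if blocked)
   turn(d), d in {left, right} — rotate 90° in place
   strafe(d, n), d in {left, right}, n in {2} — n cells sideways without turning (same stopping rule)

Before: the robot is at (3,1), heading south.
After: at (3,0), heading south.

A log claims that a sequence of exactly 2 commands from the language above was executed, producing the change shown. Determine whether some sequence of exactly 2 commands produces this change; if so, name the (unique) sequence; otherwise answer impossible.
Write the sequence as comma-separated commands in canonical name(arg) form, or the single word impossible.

move(4), move(4)

key: the first move(4) runs into the grid edge before its full distance
start: at (3,1), heading south
t=1 move(4) ⇒ at (3,0), heading south
t=2 move(4) ⇒ at (3,0), heading south
no other 2-command option fits: unique.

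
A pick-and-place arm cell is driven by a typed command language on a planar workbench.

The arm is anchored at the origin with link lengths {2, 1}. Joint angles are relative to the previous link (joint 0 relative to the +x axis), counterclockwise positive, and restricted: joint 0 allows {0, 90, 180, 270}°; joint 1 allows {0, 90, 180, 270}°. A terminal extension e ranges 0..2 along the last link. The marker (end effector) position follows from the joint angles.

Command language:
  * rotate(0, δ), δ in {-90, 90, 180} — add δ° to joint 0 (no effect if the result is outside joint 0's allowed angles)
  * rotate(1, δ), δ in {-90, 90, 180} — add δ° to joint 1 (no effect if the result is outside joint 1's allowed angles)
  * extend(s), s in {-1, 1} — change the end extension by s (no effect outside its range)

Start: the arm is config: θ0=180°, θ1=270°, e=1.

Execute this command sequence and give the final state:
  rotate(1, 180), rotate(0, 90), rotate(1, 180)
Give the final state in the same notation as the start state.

config: θ0=270°, θ1=270°, e=1

from: config: θ0=180°, θ1=270°, e=1
step 1 (rotate(1, 180)): config: θ0=180°, θ1=90°, e=1
step 2 (rotate(0, 90)): config: θ0=270°, θ1=90°, e=1
step 3 (rotate(1, 180)): config: θ0=270°, θ1=270°, e=1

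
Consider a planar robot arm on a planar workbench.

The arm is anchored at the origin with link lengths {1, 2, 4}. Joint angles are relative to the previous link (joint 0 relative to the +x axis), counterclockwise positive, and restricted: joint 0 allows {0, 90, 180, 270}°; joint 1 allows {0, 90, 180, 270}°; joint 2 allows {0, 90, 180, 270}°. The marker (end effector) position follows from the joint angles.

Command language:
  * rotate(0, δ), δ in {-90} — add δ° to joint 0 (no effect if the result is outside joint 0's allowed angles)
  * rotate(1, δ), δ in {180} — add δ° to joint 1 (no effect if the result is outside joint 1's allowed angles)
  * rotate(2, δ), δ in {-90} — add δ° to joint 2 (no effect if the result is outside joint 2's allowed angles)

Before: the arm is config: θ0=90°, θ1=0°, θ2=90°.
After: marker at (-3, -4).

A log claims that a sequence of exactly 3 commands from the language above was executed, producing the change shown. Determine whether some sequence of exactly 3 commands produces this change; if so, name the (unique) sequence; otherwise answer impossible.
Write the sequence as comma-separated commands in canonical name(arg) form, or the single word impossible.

begin: config: θ0=90°, θ1=0°, θ2=90°
[1] after rotate(0, -90): config: θ0=0°, θ1=0°, θ2=90°
[2] after rotate(0, -90): config: θ0=270°, θ1=0°, θ2=90°
[3] after rotate(0, -90): config: θ0=180°, θ1=0°, θ2=90°
no rival 3-sequence matches.

rotate(0, -90), rotate(0, -90), rotate(0, -90)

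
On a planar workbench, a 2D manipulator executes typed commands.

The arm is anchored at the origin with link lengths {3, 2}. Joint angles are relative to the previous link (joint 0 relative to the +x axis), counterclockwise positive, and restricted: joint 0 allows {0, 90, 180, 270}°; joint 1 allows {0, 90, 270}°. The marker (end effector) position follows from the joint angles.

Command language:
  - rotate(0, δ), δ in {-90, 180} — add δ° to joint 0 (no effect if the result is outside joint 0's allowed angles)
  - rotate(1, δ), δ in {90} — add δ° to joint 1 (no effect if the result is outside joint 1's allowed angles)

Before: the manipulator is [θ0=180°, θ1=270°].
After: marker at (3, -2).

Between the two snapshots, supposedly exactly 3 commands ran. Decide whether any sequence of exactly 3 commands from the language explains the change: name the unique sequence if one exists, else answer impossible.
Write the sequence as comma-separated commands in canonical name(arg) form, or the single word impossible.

initial: [θ0=180°, θ1=270°]
[1] after rotate(0, 180): [θ0=0°, θ1=270°]
[2] after rotate(0, 180): [θ0=180°, θ1=270°]
[3] after rotate(0, 180): [θ0=0°, θ1=270°]
no rival 3-sequence matches.

rotate(0, 180), rotate(0, 180), rotate(0, 180)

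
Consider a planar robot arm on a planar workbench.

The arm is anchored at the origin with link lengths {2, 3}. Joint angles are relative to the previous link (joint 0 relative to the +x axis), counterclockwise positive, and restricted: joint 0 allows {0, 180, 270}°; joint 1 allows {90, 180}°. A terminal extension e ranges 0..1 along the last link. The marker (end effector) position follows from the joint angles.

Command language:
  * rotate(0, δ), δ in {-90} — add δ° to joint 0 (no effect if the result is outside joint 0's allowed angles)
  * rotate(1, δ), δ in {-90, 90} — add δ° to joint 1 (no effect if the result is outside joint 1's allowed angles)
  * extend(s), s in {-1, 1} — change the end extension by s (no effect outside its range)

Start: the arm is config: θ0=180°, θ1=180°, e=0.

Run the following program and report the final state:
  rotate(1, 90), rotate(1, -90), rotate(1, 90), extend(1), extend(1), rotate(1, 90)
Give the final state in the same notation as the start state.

config: θ0=180°, θ1=180°, e=1

from: config: θ0=180°, θ1=180°, e=0
1. rotate(1, 90) → config: θ0=180°, θ1=180°, e=0
2. rotate(1, -90) → config: θ0=180°, θ1=90°, e=0
3. rotate(1, 90) → config: θ0=180°, θ1=180°, e=0
4. extend(1) → config: θ0=180°, θ1=180°, e=1
5. extend(1) → config: θ0=180°, θ1=180°, e=1
6. rotate(1, 90) → config: θ0=180°, θ1=180°, e=1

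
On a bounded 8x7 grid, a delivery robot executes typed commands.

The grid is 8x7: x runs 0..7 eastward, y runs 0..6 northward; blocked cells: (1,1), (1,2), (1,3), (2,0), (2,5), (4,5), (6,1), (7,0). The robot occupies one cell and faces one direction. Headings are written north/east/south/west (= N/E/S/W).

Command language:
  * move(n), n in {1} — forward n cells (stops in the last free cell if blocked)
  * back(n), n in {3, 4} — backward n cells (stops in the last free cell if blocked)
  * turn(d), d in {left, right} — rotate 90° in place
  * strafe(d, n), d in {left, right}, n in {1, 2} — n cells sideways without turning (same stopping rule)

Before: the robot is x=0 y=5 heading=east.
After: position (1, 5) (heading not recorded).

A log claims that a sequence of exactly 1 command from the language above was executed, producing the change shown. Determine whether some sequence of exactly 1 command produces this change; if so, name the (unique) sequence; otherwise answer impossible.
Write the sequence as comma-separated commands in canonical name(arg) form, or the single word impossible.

move(1)

t0: x=0 y=5 heading=east
[1] after move(1): x=1 y=5 heading=east
no other 1-command option fits: unique.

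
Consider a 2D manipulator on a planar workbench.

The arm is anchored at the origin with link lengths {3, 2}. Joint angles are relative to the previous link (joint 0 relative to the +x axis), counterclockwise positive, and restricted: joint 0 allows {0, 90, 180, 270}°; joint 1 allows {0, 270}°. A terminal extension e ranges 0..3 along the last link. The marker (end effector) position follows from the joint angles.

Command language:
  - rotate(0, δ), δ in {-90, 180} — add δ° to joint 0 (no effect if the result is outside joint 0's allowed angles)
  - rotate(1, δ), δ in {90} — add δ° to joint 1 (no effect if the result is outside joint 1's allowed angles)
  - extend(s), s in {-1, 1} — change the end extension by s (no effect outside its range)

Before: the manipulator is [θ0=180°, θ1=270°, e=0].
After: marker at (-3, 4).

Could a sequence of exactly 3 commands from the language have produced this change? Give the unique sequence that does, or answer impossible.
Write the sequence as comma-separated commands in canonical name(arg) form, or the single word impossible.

key: running extend(1) before extend(-1) would end elsewhere — order is forced
from: [θ0=180°, θ1=270°, e=0]
[1] after extend(-1): [θ0=180°, θ1=270°, e=0]
[2] after extend(1): [θ0=180°, θ1=270°, e=1]
[3] after extend(1): [θ0=180°, θ1=270°, e=2]
no rival 3-sequence matches.

extend(-1), extend(1), extend(1)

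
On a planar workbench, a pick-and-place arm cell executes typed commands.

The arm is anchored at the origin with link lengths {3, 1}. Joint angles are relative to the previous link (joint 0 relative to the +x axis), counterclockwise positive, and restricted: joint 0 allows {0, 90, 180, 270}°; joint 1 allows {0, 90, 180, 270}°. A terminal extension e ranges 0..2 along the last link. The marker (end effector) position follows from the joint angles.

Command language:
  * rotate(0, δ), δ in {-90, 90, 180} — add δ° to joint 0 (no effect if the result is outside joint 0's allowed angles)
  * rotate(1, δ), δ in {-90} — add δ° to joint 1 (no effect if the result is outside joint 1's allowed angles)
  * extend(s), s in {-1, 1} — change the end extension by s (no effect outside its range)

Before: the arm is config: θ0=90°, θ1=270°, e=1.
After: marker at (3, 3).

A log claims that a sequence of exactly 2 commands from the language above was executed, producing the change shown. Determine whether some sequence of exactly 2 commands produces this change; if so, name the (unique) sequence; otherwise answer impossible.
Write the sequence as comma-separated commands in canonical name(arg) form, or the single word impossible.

extend(1), extend(1)

initial: config: θ0=90°, θ1=270°, e=1
1. extend(1) → config: θ0=90°, θ1=270°, e=2
2. extend(1) → config: θ0=90°, θ1=270°, e=2
uniquely the one of 36 2-step routes that fits.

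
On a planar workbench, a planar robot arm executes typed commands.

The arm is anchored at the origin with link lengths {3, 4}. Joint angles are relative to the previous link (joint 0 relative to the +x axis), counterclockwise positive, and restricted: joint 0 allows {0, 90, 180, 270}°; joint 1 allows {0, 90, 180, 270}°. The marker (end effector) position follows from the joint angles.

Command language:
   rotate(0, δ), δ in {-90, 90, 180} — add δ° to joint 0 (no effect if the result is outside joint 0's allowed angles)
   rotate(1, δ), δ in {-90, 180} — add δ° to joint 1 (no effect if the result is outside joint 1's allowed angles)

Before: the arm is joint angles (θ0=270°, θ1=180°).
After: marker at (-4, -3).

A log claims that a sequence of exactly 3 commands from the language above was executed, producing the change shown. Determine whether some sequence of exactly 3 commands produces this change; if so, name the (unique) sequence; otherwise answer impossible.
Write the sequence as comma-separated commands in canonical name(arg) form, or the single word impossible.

rotate(1, -90), rotate(1, -90), rotate(1, -90)

start: joint angles (θ0=270°, θ1=180°)
[1] after rotate(1, -90): joint angles (θ0=270°, θ1=90°)
[2] after rotate(1, -90): joint angles (θ0=270°, θ1=0°)
[3] after rotate(1, -90): joint angles (θ0=270°, θ1=270°)
all 125 alternatives checked — unique.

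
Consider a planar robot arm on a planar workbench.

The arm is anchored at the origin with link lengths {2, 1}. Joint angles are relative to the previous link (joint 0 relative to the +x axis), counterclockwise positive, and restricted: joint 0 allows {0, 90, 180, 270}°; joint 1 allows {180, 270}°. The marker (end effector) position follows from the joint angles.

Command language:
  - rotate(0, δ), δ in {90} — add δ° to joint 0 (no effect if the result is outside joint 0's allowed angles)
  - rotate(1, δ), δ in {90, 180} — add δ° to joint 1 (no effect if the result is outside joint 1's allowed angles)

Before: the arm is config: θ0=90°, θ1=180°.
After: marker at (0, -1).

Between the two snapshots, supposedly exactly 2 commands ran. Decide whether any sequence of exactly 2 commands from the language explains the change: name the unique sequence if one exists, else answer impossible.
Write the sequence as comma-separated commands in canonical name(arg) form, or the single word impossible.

rotate(0, 90), rotate(0, 90)

t0: config: θ0=90°, θ1=180°
[1] after rotate(0, 90): config: θ0=180°, θ1=180°
[2] after rotate(0, 90): config: θ0=270°, θ1=180°
all 9 alternatives checked — unique.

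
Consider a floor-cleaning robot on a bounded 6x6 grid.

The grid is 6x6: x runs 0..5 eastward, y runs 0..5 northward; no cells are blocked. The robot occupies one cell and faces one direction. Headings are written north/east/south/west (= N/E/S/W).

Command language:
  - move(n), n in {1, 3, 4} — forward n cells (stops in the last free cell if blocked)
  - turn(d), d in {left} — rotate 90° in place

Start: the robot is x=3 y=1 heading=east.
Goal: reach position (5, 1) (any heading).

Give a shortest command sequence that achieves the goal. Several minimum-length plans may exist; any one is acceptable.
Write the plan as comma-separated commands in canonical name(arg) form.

t0: x=3 y=1 heading=east
[1] after move(4): x=5 y=1 heading=east
no 0-step plan works, so 1 is optimal.

move(4)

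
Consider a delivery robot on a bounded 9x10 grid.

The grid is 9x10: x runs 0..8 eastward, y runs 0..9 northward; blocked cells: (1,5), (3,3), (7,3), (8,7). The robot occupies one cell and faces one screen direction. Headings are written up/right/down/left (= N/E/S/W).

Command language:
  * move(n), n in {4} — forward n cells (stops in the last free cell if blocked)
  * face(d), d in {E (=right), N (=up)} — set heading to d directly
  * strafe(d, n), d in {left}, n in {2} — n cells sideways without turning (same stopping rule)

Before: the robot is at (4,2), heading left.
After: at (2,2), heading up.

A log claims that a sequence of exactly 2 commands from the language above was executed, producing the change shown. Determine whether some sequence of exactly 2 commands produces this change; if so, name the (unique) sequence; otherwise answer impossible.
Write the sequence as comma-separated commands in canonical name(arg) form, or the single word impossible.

face(N), strafe(left, 2)

key: cell and facing (now N) both changed — the 2 commands mix motion and turning
start: at (4,2), heading left
t=1 face(N) ⇒ at (4,2), heading up
t=2 strafe(left, 2) ⇒ at (2,2), heading up
no rival 2-sequence matches.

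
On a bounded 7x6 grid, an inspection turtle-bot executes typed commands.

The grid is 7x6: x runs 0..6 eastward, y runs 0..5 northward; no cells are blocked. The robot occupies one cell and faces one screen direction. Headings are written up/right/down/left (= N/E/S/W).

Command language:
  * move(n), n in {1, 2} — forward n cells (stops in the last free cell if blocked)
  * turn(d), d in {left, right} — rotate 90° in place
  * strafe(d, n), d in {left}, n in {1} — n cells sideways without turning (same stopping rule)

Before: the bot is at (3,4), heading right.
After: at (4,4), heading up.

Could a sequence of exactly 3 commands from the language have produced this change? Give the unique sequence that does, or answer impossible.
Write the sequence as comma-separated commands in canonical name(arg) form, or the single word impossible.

move(2), turn(left), strafe(left, 1)

key: running strafe(left, 1) before move(2) would end elsewhere — order is forced
t0: at (3,4), heading right
t=1 move(2) ⇒ at (5,4), heading right
t=2 turn(left) ⇒ at (5,4), heading up
t=3 strafe(left, 1) ⇒ at (4,4), heading up
no rival 3-sequence matches.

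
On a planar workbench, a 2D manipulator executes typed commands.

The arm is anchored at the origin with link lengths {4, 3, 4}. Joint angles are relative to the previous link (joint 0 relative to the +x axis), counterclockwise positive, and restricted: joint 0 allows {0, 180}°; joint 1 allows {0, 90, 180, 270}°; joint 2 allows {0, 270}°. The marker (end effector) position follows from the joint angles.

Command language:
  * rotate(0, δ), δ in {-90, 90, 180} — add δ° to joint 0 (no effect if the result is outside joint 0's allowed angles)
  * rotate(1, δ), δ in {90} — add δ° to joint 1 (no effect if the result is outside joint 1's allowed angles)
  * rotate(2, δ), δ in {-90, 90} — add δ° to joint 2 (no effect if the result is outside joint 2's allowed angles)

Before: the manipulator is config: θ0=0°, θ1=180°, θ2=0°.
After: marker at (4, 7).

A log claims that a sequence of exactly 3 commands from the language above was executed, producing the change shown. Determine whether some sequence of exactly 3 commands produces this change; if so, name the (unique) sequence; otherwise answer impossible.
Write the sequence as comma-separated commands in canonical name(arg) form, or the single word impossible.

begin: config: θ0=0°, θ1=180°, θ2=0°
step 1 (rotate(1, 90)): config: θ0=0°, θ1=270°, θ2=0°
step 2 (rotate(1, 90)): config: θ0=0°, θ1=0°, θ2=0°
step 3 (rotate(1, 90)): config: θ0=0°, θ1=90°, θ2=0°
no other 3-command option fits: unique.

rotate(1, 90), rotate(1, 90), rotate(1, 90)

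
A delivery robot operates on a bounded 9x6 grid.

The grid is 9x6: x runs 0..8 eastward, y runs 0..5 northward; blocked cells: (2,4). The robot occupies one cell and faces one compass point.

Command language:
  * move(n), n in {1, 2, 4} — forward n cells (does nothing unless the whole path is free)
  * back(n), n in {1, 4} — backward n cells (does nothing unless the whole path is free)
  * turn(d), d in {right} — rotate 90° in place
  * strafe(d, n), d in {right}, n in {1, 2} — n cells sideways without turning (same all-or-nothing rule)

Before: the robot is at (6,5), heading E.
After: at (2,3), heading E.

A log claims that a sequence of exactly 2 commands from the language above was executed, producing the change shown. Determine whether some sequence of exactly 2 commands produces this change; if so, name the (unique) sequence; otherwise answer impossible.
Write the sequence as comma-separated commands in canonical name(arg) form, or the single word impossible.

strafe(right, 2), back(4)

key: order matters: swapping strafe(right, 2) and back(4) lands elsewhere
initial: at (6,5), heading E
step 1 (strafe(right, 2)): at (6,3), heading E
step 2 (back(4)): at (2,3), heading E
all 64 alternatives checked — unique.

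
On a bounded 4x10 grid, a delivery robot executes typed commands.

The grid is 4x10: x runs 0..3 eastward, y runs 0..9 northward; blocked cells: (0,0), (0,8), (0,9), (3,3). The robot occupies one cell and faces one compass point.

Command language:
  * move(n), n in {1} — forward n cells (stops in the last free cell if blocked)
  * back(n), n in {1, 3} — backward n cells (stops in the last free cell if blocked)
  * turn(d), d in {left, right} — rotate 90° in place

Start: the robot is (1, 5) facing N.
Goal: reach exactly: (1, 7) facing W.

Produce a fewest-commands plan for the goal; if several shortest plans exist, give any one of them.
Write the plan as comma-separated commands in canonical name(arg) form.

move(1), move(1), turn(left)

begin: (1, 5) facing N
step 1 (move(1)): (1, 6) facing N
step 2 (move(1)): (1, 7) facing N
step 3 (turn(left)): (1, 7) facing W
shorter routes all fall short; 3 is best.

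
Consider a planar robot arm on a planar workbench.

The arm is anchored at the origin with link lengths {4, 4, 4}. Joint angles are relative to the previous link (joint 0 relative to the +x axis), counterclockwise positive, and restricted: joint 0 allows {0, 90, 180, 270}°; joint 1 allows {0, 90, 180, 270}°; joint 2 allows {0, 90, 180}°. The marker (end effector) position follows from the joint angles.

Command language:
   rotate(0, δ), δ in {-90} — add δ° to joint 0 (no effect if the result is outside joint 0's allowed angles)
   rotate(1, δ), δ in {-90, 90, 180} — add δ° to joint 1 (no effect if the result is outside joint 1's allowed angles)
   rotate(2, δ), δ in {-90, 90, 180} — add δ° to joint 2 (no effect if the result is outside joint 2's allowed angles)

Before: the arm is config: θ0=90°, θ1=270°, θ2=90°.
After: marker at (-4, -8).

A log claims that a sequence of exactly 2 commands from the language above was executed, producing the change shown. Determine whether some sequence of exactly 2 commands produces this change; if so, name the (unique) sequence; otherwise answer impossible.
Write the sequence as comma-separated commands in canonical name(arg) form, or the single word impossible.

t0: config: θ0=90°, θ1=270°, θ2=90°
1. rotate(0, -90) → config: θ0=0°, θ1=270°, θ2=90°
2. rotate(0, -90) → config: θ0=270°, θ1=270°, θ2=90°
no rival 2-sequence matches.

rotate(0, -90), rotate(0, -90)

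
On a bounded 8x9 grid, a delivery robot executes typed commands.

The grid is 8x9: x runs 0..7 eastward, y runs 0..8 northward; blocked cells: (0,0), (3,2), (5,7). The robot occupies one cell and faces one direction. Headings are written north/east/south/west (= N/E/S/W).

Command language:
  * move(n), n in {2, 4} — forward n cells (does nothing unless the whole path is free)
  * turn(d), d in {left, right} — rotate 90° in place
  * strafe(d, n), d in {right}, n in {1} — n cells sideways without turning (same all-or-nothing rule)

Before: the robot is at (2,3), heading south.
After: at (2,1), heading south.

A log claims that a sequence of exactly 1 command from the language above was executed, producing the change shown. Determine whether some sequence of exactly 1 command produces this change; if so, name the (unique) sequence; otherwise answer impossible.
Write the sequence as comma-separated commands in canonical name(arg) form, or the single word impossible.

key: heading stays S — the single command does not turn
from: at (2,3), heading south
1. move(2) → at (2,1), heading south
no rival 1-sequence matches.

move(2)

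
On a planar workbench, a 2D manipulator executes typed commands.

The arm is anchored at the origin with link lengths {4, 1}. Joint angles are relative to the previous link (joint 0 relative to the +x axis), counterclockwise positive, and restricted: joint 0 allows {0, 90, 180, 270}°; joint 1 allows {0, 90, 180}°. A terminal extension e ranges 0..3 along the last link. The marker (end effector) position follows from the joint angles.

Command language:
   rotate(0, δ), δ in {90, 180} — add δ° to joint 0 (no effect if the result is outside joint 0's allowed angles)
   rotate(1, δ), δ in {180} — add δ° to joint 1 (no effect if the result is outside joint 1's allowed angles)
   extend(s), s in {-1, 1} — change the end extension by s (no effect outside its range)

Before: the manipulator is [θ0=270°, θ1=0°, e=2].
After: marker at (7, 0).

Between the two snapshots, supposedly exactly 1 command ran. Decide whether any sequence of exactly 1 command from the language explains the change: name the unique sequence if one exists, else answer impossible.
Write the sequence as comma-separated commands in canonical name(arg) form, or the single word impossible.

start: [θ0=270°, θ1=0°, e=2]
t=1 rotate(0, 90) ⇒ [θ0=0°, θ1=0°, e=2]
all 5 alternatives checked — unique.

rotate(0, 90)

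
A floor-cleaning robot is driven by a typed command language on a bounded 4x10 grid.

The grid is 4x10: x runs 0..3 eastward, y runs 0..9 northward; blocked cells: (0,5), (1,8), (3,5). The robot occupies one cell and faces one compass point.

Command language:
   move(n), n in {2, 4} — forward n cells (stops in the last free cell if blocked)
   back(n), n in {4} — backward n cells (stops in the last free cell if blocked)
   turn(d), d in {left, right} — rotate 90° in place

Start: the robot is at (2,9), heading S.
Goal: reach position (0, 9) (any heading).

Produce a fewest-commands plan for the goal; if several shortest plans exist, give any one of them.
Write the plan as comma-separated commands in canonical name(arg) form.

start: at (2,9), heading S
1. turn(right) → at (2,9), heading W
2. move(2) → at (0,9), heading W
shorter routes all fall short; 2 is best.

turn(right), move(2)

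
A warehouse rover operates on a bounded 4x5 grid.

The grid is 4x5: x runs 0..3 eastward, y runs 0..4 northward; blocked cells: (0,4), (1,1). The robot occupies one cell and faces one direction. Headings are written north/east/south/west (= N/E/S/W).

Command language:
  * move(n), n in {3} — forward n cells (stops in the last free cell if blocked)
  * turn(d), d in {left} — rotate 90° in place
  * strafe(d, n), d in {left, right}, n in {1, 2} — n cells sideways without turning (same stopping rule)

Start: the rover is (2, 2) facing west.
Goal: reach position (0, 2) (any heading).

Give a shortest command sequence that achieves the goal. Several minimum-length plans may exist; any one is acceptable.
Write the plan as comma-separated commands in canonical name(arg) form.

move(3)

start: (2, 2) facing west
1. move(3) → (0, 2) facing west
no 0-step plan works, so 1 is optimal.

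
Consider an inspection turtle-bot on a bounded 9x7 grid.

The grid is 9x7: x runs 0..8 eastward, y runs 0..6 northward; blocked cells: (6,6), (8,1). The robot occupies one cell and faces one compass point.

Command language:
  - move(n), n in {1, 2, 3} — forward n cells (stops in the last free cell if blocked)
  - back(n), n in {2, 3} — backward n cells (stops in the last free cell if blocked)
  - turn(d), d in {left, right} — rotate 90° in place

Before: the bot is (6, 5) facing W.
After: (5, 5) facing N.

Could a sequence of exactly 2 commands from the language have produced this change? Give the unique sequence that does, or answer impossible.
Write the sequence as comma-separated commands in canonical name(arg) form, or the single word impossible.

key: cell and facing (now N) both changed — the 2 commands mix motion and turning
begin: (6, 5) facing W
1. move(1) → (5, 5) facing W
2. turn(right) → (5, 5) facing N
all 49 alternatives checked — unique.

move(1), turn(right)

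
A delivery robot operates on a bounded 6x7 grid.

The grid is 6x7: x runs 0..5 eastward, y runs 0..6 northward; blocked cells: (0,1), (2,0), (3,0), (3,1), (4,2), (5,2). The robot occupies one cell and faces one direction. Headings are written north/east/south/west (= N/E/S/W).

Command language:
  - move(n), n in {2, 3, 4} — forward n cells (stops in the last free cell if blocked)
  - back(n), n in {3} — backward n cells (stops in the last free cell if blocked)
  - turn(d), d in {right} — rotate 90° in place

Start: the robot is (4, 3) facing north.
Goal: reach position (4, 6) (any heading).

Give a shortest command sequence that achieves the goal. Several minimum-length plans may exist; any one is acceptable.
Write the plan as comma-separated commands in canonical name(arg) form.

t0: (4, 3) facing north
[1] after move(4): (4, 6) facing north
no 0-step plan works, so 1 is optimal.

move(4)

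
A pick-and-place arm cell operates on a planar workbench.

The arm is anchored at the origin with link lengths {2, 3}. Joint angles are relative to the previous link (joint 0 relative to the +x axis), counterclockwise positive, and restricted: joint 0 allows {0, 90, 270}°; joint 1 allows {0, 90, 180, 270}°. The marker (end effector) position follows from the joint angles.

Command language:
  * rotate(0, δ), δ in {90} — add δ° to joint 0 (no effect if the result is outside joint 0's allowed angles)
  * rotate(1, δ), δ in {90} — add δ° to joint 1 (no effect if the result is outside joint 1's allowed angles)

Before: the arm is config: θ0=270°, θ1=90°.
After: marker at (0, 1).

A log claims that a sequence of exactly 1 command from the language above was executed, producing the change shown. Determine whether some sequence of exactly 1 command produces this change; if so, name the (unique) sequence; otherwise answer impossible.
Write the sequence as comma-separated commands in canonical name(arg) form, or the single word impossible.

begin: config: θ0=270°, θ1=90°
[1] after rotate(1, 90): config: θ0=270°, θ1=180°
no rival 1-sequence matches.

rotate(1, 90)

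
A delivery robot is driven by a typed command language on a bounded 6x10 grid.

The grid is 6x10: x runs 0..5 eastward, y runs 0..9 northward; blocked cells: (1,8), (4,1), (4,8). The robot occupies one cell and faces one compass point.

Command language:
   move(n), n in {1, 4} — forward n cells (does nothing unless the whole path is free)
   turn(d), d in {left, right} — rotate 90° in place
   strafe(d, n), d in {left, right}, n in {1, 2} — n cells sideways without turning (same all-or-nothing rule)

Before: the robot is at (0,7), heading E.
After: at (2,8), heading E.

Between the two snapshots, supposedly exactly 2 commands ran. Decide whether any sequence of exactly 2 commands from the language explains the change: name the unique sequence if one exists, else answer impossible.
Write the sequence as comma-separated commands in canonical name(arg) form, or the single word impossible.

every 2-command combo misses the target.

impossible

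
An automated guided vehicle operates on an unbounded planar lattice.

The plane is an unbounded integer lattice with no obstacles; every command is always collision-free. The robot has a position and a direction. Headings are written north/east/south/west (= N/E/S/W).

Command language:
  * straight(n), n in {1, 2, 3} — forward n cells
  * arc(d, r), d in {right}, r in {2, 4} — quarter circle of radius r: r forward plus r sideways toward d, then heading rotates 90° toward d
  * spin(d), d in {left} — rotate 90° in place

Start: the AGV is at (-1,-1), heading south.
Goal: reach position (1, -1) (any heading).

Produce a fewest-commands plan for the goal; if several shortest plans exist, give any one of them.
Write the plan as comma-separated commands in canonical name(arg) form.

initial: at (-1,-1), heading south
1. spin(left) → at (-1,-1), heading east
2. straight(2) → at (1,-1), heading east
minimal: 2 command(s), checked below 2.

spin(left), straight(2)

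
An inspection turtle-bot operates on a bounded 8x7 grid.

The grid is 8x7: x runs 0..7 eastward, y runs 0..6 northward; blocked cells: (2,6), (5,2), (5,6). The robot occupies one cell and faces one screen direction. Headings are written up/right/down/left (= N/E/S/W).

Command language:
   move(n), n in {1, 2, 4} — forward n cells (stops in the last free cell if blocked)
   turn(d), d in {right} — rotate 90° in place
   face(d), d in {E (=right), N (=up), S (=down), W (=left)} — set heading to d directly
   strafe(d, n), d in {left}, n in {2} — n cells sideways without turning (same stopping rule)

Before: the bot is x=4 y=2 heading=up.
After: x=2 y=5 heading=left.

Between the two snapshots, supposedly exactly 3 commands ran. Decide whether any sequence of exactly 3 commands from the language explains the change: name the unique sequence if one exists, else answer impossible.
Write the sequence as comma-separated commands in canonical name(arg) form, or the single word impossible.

key: running face(W) before strafe(left, 2) would end elsewhere — order is forced
t0: x=4 y=2 heading=up
step 1 (strafe(left, 2)): x=2 y=2 heading=up
step 2 (move(4)): x=2 y=5 heading=up
step 3 (face(W)): x=2 y=5 heading=left
no other 3-command option fits: unique.

strafe(left, 2), move(4), face(W)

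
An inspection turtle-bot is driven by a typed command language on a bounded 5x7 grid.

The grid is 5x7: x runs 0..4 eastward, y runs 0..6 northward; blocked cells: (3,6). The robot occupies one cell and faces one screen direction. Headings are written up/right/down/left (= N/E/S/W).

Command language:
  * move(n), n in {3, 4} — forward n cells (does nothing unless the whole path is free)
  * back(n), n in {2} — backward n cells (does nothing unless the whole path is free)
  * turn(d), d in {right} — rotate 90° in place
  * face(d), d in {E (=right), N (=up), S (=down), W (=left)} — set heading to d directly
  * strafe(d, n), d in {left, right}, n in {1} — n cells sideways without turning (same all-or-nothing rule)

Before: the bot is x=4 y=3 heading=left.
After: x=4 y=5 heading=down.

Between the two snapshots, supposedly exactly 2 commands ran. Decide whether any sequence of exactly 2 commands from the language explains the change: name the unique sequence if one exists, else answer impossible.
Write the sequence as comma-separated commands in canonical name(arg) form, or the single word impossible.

face(S), back(2)

key: cell and facing (now S) both changed — the 2 commands mix motion and turning
from: x=4 y=3 heading=left
[1] after face(S): x=4 y=3 heading=down
[2] after back(2): x=4 y=5 heading=down
no other 2-command option fits: unique.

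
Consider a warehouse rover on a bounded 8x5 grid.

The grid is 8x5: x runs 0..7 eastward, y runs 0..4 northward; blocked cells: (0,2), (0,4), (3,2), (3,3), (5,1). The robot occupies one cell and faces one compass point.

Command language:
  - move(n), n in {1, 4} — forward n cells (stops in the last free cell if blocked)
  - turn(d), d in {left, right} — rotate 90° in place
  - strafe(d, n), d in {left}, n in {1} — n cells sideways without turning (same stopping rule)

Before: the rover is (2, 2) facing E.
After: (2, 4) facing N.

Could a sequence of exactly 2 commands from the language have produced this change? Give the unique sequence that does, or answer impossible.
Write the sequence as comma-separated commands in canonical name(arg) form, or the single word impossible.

turn(left), move(4)

key: order matters: swapping turn(left) and move(4) lands elsewhere
from: (2, 2) facing E
[1] after turn(left): (2, 2) facing N
[2] after move(4): (2, 4) facing N
no rival 2-sequence matches.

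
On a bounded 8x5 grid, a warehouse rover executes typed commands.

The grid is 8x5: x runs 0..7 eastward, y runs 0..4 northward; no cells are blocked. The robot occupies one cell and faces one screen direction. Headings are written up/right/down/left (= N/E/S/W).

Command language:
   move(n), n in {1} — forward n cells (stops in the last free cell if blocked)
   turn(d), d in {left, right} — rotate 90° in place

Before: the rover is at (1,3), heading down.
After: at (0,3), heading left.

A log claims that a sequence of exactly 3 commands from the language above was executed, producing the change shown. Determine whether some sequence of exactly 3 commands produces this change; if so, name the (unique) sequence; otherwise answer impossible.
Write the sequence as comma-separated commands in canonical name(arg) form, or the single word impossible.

key: the second move(1) runs into the grid edge before its full distance
begin: at (1,3), heading down
step 1 (turn(right)): at (1,3), heading left
step 2 (move(1)): at (0,3), heading left
step 3 (move(1)): at (0,3), heading left
uniquely the one of 27 3-step routes that fits.

turn(right), move(1), move(1)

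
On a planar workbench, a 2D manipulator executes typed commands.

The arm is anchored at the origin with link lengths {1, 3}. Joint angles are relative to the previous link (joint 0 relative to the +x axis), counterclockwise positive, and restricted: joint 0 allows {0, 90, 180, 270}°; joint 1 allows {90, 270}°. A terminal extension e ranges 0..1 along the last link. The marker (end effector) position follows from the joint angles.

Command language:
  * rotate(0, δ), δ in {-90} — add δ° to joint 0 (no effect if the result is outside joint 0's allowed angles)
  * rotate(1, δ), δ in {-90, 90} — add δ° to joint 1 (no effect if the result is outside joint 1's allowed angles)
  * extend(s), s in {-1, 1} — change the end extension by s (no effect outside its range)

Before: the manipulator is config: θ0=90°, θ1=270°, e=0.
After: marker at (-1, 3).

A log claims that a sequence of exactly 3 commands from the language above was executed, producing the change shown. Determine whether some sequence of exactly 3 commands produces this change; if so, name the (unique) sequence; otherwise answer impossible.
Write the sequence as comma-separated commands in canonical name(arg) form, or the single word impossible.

rotate(0, -90), rotate(0, -90), rotate(0, -90)

begin: config: θ0=90°, θ1=270°, e=0
step 1 (rotate(0, -90)): config: θ0=0°, θ1=270°, e=0
step 2 (rotate(0, -90)): config: θ0=270°, θ1=270°, e=0
step 3 (rotate(0, -90)): config: θ0=180°, θ1=270°, e=0
no rival 3-sequence matches.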